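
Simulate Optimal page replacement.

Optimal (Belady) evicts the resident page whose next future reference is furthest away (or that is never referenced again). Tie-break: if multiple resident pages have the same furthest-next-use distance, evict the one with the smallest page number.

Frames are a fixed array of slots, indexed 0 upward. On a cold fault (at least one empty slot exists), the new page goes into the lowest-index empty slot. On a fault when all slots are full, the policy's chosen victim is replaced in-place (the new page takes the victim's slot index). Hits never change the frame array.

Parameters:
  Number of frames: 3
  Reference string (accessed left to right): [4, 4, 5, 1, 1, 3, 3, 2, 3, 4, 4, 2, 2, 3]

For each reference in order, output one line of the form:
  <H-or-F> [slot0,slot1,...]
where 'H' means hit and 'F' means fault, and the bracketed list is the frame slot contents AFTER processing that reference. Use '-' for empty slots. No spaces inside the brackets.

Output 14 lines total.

F [4,-,-]
H [4,-,-]
F [4,5,-]
F [4,5,1]
H [4,5,1]
F [4,5,3]
H [4,5,3]
F [4,2,3]
H [4,2,3]
H [4,2,3]
H [4,2,3]
H [4,2,3]
H [4,2,3]
H [4,2,3]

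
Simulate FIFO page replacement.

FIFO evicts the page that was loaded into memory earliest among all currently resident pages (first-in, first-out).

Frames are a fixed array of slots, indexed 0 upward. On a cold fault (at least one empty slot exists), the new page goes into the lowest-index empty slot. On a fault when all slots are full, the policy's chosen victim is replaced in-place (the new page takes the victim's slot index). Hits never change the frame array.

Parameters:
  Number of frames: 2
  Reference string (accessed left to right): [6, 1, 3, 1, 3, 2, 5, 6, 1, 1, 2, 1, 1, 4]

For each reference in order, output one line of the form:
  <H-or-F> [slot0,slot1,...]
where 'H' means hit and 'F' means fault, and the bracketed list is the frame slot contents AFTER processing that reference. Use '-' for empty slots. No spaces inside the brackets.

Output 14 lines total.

F [6,-]
F [6,1]
F [3,1]
H [3,1]
H [3,1]
F [3,2]
F [5,2]
F [5,6]
F [1,6]
H [1,6]
F [1,2]
H [1,2]
H [1,2]
F [4,2]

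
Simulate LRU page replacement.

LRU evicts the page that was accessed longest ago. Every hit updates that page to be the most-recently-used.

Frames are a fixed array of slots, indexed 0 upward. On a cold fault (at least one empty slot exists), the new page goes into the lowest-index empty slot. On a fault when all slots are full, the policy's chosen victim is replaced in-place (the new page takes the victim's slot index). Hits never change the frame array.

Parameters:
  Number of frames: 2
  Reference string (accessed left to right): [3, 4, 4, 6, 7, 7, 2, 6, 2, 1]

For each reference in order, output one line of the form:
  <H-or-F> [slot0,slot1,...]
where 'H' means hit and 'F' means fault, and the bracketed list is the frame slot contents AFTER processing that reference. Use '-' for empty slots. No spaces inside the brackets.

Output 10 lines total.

F [3,-]
F [3,4]
H [3,4]
F [6,4]
F [6,7]
H [6,7]
F [2,7]
F [2,6]
H [2,6]
F [2,1]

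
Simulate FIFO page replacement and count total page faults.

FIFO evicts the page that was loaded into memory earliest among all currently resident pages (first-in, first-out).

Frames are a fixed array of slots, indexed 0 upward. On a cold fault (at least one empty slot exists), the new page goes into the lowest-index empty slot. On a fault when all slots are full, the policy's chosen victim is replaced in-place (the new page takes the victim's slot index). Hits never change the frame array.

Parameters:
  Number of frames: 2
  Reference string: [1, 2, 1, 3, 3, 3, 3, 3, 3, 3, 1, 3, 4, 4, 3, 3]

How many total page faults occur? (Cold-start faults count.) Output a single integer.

Step 0: ref 1 → FAULT, frames=[1,-]
Step 1: ref 2 → FAULT, frames=[1,2]
Step 2: ref 1 → HIT, frames=[1,2]
Step 3: ref 3 → FAULT (evict 1), frames=[3,2]
Step 4: ref 3 → HIT, frames=[3,2]
Step 5: ref 3 → HIT, frames=[3,2]
Step 6: ref 3 → HIT, frames=[3,2]
Step 7: ref 3 → HIT, frames=[3,2]
Step 8: ref 3 → HIT, frames=[3,2]
Step 9: ref 3 → HIT, frames=[3,2]
Step 10: ref 1 → FAULT (evict 2), frames=[3,1]
Step 11: ref 3 → HIT, frames=[3,1]
Step 12: ref 4 → FAULT (evict 3), frames=[4,1]
Step 13: ref 4 → HIT, frames=[4,1]
Step 14: ref 3 → FAULT (evict 1), frames=[4,3]
Step 15: ref 3 → HIT, frames=[4,3]
Total faults: 6

Answer: 6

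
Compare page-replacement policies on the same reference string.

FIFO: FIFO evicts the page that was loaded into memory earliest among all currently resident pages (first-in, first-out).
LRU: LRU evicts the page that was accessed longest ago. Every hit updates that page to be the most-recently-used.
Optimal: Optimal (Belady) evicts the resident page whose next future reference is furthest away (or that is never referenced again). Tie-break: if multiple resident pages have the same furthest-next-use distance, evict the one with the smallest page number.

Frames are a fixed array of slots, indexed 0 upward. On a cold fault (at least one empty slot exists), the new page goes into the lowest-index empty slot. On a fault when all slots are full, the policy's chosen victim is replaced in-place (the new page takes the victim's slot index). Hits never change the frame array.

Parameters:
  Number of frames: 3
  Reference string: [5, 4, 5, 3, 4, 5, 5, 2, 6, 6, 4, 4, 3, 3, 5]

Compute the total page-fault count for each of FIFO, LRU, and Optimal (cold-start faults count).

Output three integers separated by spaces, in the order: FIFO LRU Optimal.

Answer: 8 8 6

Derivation:
--- FIFO ---
  step 0: ref 5 -> FAULT, frames=[5,-,-] (faults so far: 1)
  step 1: ref 4 -> FAULT, frames=[5,4,-] (faults so far: 2)
  step 2: ref 5 -> HIT, frames=[5,4,-] (faults so far: 2)
  step 3: ref 3 -> FAULT, frames=[5,4,3] (faults so far: 3)
  step 4: ref 4 -> HIT, frames=[5,4,3] (faults so far: 3)
  step 5: ref 5 -> HIT, frames=[5,4,3] (faults so far: 3)
  step 6: ref 5 -> HIT, frames=[5,4,3] (faults so far: 3)
  step 7: ref 2 -> FAULT, evict 5, frames=[2,4,3] (faults so far: 4)
  step 8: ref 6 -> FAULT, evict 4, frames=[2,6,3] (faults so far: 5)
  step 9: ref 6 -> HIT, frames=[2,6,3] (faults so far: 5)
  step 10: ref 4 -> FAULT, evict 3, frames=[2,6,4] (faults so far: 6)
  step 11: ref 4 -> HIT, frames=[2,6,4] (faults so far: 6)
  step 12: ref 3 -> FAULT, evict 2, frames=[3,6,4] (faults so far: 7)
  step 13: ref 3 -> HIT, frames=[3,6,4] (faults so far: 7)
  step 14: ref 5 -> FAULT, evict 6, frames=[3,5,4] (faults so far: 8)
  FIFO total faults: 8
--- LRU ---
  step 0: ref 5 -> FAULT, frames=[5,-,-] (faults so far: 1)
  step 1: ref 4 -> FAULT, frames=[5,4,-] (faults so far: 2)
  step 2: ref 5 -> HIT, frames=[5,4,-] (faults so far: 2)
  step 3: ref 3 -> FAULT, frames=[5,4,3] (faults so far: 3)
  step 4: ref 4 -> HIT, frames=[5,4,3] (faults so far: 3)
  step 5: ref 5 -> HIT, frames=[5,4,3] (faults so far: 3)
  step 6: ref 5 -> HIT, frames=[5,4,3] (faults so far: 3)
  step 7: ref 2 -> FAULT, evict 3, frames=[5,4,2] (faults so far: 4)
  step 8: ref 6 -> FAULT, evict 4, frames=[5,6,2] (faults so far: 5)
  step 9: ref 6 -> HIT, frames=[5,6,2] (faults so far: 5)
  step 10: ref 4 -> FAULT, evict 5, frames=[4,6,2] (faults so far: 6)
  step 11: ref 4 -> HIT, frames=[4,6,2] (faults so far: 6)
  step 12: ref 3 -> FAULT, evict 2, frames=[4,6,3] (faults so far: 7)
  step 13: ref 3 -> HIT, frames=[4,6,3] (faults so far: 7)
  step 14: ref 5 -> FAULT, evict 6, frames=[4,5,3] (faults so far: 8)
  LRU total faults: 8
--- Optimal ---
  step 0: ref 5 -> FAULT, frames=[5,-,-] (faults so far: 1)
  step 1: ref 4 -> FAULT, frames=[5,4,-] (faults so far: 2)
  step 2: ref 5 -> HIT, frames=[5,4,-] (faults so far: 2)
  step 3: ref 3 -> FAULT, frames=[5,4,3] (faults so far: 3)
  step 4: ref 4 -> HIT, frames=[5,4,3] (faults so far: 3)
  step 5: ref 5 -> HIT, frames=[5,4,3] (faults so far: 3)
  step 6: ref 5 -> HIT, frames=[5,4,3] (faults so far: 3)
  step 7: ref 2 -> FAULT, evict 5, frames=[2,4,3] (faults so far: 4)
  step 8: ref 6 -> FAULT, evict 2, frames=[6,4,3] (faults so far: 5)
  step 9: ref 6 -> HIT, frames=[6,4,3] (faults so far: 5)
  step 10: ref 4 -> HIT, frames=[6,4,3] (faults so far: 5)
  step 11: ref 4 -> HIT, frames=[6,4,3] (faults so far: 5)
  step 12: ref 3 -> HIT, frames=[6,4,3] (faults so far: 5)
  step 13: ref 3 -> HIT, frames=[6,4,3] (faults so far: 5)
  step 14: ref 5 -> FAULT, evict 3, frames=[6,4,5] (faults so far: 6)
  Optimal total faults: 6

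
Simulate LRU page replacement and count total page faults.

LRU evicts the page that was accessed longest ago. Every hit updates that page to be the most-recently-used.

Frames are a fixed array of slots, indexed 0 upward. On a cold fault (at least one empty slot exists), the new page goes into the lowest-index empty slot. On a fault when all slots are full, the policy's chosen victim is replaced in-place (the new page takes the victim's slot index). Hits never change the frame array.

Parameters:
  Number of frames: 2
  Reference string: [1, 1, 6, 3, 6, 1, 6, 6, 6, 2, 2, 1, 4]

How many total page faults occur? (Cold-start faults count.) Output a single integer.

Step 0: ref 1 → FAULT, frames=[1,-]
Step 1: ref 1 → HIT, frames=[1,-]
Step 2: ref 6 → FAULT, frames=[1,6]
Step 3: ref 3 → FAULT (evict 1), frames=[3,6]
Step 4: ref 6 → HIT, frames=[3,6]
Step 5: ref 1 → FAULT (evict 3), frames=[1,6]
Step 6: ref 6 → HIT, frames=[1,6]
Step 7: ref 6 → HIT, frames=[1,6]
Step 8: ref 6 → HIT, frames=[1,6]
Step 9: ref 2 → FAULT (evict 1), frames=[2,6]
Step 10: ref 2 → HIT, frames=[2,6]
Step 11: ref 1 → FAULT (evict 6), frames=[2,1]
Step 12: ref 4 → FAULT (evict 2), frames=[4,1]
Total faults: 7

Answer: 7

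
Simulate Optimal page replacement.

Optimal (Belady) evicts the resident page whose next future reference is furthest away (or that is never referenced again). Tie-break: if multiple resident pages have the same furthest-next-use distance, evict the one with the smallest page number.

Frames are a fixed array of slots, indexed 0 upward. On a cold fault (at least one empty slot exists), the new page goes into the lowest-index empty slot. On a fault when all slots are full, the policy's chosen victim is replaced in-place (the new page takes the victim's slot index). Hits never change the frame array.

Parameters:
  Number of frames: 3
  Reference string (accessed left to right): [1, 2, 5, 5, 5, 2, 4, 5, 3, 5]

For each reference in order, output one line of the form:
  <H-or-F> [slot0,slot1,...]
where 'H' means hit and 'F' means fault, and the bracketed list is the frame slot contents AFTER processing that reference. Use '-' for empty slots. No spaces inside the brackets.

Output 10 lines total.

F [1,-,-]
F [1,2,-]
F [1,2,5]
H [1,2,5]
H [1,2,5]
H [1,2,5]
F [4,2,5]
H [4,2,5]
F [4,3,5]
H [4,3,5]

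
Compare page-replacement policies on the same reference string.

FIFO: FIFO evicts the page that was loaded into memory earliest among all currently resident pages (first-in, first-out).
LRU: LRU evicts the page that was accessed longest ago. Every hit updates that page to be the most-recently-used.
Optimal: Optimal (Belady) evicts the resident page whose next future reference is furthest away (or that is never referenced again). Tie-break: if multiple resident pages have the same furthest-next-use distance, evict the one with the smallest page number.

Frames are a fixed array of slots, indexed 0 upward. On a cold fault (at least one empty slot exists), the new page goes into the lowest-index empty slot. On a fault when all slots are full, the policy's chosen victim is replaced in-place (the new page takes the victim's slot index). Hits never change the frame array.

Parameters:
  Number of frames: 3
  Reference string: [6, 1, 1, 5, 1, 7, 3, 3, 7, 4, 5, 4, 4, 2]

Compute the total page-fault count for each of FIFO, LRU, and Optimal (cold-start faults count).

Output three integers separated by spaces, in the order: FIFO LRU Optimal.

Answer: 8 8 7

Derivation:
--- FIFO ---
  step 0: ref 6 -> FAULT, frames=[6,-,-] (faults so far: 1)
  step 1: ref 1 -> FAULT, frames=[6,1,-] (faults so far: 2)
  step 2: ref 1 -> HIT, frames=[6,1,-] (faults so far: 2)
  step 3: ref 5 -> FAULT, frames=[6,1,5] (faults so far: 3)
  step 4: ref 1 -> HIT, frames=[6,1,5] (faults so far: 3)
  step 5: ref 7 -> FAULT, evict 6, frames=[7,1,5] (faults so far: 4)
  step 6: ref 3 -> FAULT, evict 1, frames=[7,3,5] (faults so far: 5)
  step 7: ref 3 -> HIT, frames=[7,3,5] (faults so far: 5)
  step 8: ref 7 -> HIT, frames=[7,3,5] (faults so far: 5)
  step 9: ref 4 -> FAULT, evict 5, frames=[7,3,4] (faults so far: 6)
  step 10: ref 5 -> FAULT, evict 7, frames=[5,3,4] (faults so far: 7)
  step 11: ref 4 -> HIT, frames=[5,3,4] (faults so far: 7)
  step 12: ref 4 -> HIT, frames=[5,3,4] (faults so far: 7)
  step 13: ref 2 -> FAULT, evict 3, frames=[5,2,4] (faults so far: 8)
  FIFO total faults: 8
--- LRU ---
  step 0: ref 6 -> FAULT, frames=[6,-,-] (faults so far: 1)
  step 1: ref 1 -> FAULT, frames=[6,1,-] (faults so far: 2)
  step 2: ref 1 -> HIT, frames=[6,1,-] (faults so far: 2)
  step 3: ref 5 -> FAULT, frames=[6,1,5] (faults so far: 3)
  step 4: ref 1 -> HIT, frames=[6,1,5] (faults so far: 3)
  step 5: ref 7 -> FAULT, evict 6, frames=[7,1,5] (faults so far: 4)
  step 6: ref 3 -> FAULT, evict 5, frames=[7,1,3] (faults so far: 5)
  step 7: ref 3 -> HIT, frames=[7,1,3] (faults so far: 5)
  step 8: ref 7 -> HIT, frames=[7,1,3] (faults so far: 5)
  step 9: ref 4 -> FAULT, evict 1, frames=[7,4,3] (faults so far: 6)
  step 10: ref 5 -> FAULT, evict 3, frames=[7,4,5] (faults so far: 7)
  step 11: ref 4 -> HIT, frames=[7,4,5] (faults so far: 7)
  step 12: ref 4 -> HIT, frames=[7,4,5] (faults so far: 7)
  step 13: ref 2 -> FAULT, evict 7, frames=[2,4,5] (faults so far: 8)
  LRU total faults: 8
--- Optimal ---
  step 0: ref 6 -> FAULT, frames=[6,-,-] (faults so far: 1)
  step 1: ref 1 -> FAULT, frames=[6,1,-] (faults so far: 2)
  step 2: ref 1 -> HIT, frames=[6,1,-] (faults so far: 2)
  step 3: ref 5 -> FAULT, frames=[6,1,5] (faults so far: 3)
  step 4: ref 1 -> HIT, frames=[6,1,5] (faults so far: 3)
  step 5: ref 7 -> FAULT, evict 1, frames=[6,7,5] (faults so far: 4)
  step 6: ref 3 -> FAULT, evict 6, frames=[3,7,5] (faults so far: 5)
  step 7: ref 3 -> HIT, frames=[3,7,5] (faults so far: 5)
  step 8: ref 7 -> HIT, frames=[3,7,5] (faults so far: 5)
  step 9: ref 4 -> FAULT, evict 3, frames=[4,7,5] (faults so far: 6)
  step 10: ref 5 -> HIT, frames=[4,7,5] (faults so far: 6)
  step 11: ref 4 -> HIT, frames=[4,7,5] (faults so far: 6)
  step 12: ref 4 -> HIT, frames=[4,7,5] (faults so far: 6)
  step 13: ref 2 -> FAULT, evict 4, frames=[2,7,5] (faults so far: 7)
  Optimal total faults: 7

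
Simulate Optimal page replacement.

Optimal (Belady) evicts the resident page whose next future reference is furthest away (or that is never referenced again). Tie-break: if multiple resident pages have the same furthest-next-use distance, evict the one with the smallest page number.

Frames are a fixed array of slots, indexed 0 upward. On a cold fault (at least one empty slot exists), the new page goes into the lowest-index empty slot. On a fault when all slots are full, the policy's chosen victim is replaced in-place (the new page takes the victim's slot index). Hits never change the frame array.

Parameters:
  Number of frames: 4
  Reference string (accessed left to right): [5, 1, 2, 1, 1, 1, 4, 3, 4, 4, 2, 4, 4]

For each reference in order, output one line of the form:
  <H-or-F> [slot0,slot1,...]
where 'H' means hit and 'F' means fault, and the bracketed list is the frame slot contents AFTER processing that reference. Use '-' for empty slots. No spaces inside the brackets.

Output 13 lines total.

F [5,-,-,-]
F [5,1,-,-]
F [5,1,2,-]
H [5,1,2,-]
H [5,1,2,-]
H [5,1,2,-]
F [5,1,2,4]
F [5,3,2,4]
H [5,3,2,4]
H [5,3,2,4]
H [5,3,2,4]
H [5,3,2,4]
H [5,3,2,4]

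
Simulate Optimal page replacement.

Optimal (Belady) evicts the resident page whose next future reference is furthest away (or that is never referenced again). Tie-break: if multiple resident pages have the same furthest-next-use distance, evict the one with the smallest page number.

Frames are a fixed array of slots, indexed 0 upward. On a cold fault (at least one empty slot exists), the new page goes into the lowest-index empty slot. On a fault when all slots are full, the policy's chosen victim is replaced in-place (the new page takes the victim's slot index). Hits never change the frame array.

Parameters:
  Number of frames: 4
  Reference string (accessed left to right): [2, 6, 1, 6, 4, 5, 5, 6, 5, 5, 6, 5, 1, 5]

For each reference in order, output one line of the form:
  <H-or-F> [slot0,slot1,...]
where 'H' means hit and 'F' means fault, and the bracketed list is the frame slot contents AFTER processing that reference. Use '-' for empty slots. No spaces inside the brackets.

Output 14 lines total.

F [2,-,-,-]
F [2,6,-,-]
F [2,6,1,-]
H [2,6,1,-]
F [2,6,1,4]
F [5,6,1,4]
H [5,6,1,4]
H [5,6,1,4]
H [5,6,1,4]
H [5,6,1,4]
H [5,6,1,4]
H [5,6,1,4]
H [5,6,1,4]
H [5,6,1,4]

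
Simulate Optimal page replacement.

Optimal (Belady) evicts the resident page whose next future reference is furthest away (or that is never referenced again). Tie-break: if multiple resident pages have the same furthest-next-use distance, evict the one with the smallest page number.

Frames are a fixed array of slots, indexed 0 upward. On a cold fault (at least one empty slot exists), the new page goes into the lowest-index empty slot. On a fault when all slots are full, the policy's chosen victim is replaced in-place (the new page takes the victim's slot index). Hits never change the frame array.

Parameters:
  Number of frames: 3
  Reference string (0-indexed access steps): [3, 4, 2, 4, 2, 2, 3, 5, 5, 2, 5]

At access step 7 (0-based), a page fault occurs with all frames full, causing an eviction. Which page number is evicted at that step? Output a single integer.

Step 0: ref 3 -> FAULT, frames=[3,-,-]
Step 1: ref 4 -> FAULT, frames=[3,4,-]
Step 2: ref 2 -> FAULT, frames=[3,4,2]
Step 3: ref 4 -> HIT, frames=[3,4,2]
Step 4: ref 2 -> HIT, frames=[3,4,2]
Step 5: ref 2 -> HIT, frames=[3,4,2]
Step 6: ref 3 -> HIT, frames=[3,4,2]
Step 7: ref 5 -> FAULT, evict 3, frames=[5,4,2]
At step 7: evicted page 3

Answer: 3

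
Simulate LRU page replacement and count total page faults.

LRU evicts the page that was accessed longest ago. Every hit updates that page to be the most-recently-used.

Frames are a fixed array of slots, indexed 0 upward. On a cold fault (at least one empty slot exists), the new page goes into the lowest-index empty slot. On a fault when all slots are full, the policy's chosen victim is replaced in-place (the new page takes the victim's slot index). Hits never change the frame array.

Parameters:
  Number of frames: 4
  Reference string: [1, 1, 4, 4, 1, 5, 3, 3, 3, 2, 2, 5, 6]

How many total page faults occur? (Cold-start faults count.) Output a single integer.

Step 0: ref 1 → FAULT, frames=[1,-,-,-]
Step 1: ref 1 → HIT, frames=[1,-,-,-]
Step 2: ref 4 → FAULT, frames=[1,4,-,-]
Step 3: ref 4 → HIT, frames=[1,4,-,-]
Step 4: ref 1 → HIT, frames=[1,4,-,-]
Step 5: ref 5 → FAULT, frames=[1,4,5,-]
Step 6: ref 3 → FAULT, frames=[1,4,5,3]
Step 7: ref 3 → HIT, frames=[1,4,5,3]
Step 8: ref 3 → HIT, frames=[1,4,5,3]
Step 9: ref 2 → FAULT (evict 4), frames=[1,2,5,3]
Step 10: ref 2 → HIT, frames=[1,2,5,3]
Step 11: ref 5 → HIT, frames=[1,2,5,3]
Step 12: ref 6 → FAULT (evict 1), frames=[6,2,5,3]
Total faults: 6

Answer: 6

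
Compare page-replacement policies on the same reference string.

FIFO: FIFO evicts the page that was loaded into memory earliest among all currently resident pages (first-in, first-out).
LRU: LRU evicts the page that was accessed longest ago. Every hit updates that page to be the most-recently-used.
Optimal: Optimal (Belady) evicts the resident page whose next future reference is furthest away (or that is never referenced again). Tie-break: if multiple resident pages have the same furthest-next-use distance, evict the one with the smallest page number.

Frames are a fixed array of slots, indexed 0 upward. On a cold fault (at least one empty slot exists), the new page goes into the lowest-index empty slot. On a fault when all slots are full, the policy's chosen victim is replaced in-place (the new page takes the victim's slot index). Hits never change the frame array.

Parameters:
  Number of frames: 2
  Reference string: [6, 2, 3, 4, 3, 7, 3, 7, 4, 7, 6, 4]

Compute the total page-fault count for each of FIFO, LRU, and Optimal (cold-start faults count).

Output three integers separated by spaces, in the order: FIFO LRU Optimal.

Answer: 10 8 7

Derivation:
--- FIFO ---
  step 0: ref 6 -> FAULT, frames=[6,-] (faults so far: 1)
  step 1: ref 2 -> FAULT, frames=[6,2] (faults so far: 2)
  step 2: ref 3 -> FAULT, evict 6, frames=[3,2] (faults so far: 3)
  step 3: ref 4 -> FAULT, evict 2, frames=[3,4] (faults so far: 4)
  step 4: ref 3 -> HIT, frames=[3,4] (faults so far: 4)
  step 5: ref 7 -> FAULT, evict 3, frames=[7,4] (faults so far: 5)
  step 6: ref 3 -> FAULT, evict 4, frames=[7,3] (faults so far: 6)
  step 7: ref 7 -> HIT, frames=[7,3] (faults so far: 6)
  step 8: ref 4 -> FAULT, evict 7, frames=[4,3] (faults so far: 7)
  step 9: ref 7 -> FAULT, evict 3, frames=[4,7] (faults so far: 8)
  step 10: ref 6 -> FAULT, evict 4, frames=[6,7] (faults so far: 9)
  step 11: ref 4 -> FAULT, evict 7, frames=[6,4] (faults so far: 10)
  FIFO total faults: 10
--- LRU ---
  step 0: ref 6 -> FAULT, frames=[6,-] (faults so far: 1)
  step 1: ref 2 -> FAULT, frames=[6,2] (faults so far: 2)
  step 2: ref 3 -> FAULT, evict 6, frames=[3,2] (faults so far: 3)
  step 3: ref 4 -> FAULT, evict 2, frames=[3,4] (faults so far: 4)
  step 4: ref 3 -> HIT, frames=[3,4] (faults so far: 4)
  step 5: ref 7 -> FAULT, evict 4, frames=[3,7] (faults so far: 5)
  step 6: ref 3 -> HIT, frames=[3,7] (faults so far: 5)
  step 7: ref 7 -> HIT, frames=[3,7] (faults so far: 5)
  step 8: ref 4 -> FAULT, evict 3, frames=[4,7] (faults so far: 6)
  step 9: ref 7 -> HIT, frames=[4,7] (faults so far: 6)
  step 10: ref 6 -> FAULT, evict 4, frames=[6,7] (faults so far: 7)
  step 11: ref 4 -> FAULT, evict 7, frames=[6,4] (faults so far: 8)
  LRU total faults: 8
--- Optimal ---
  step 0: ref 6 -> FAULT, frames=[6,-] (faults so far: 1)
  step 1: ref 2 -> FAULT, frames=[6,2] (faults so far: 2)
  step 2: ref 3 -> FAULT, evict 2, frames=[6,3] (faults so far: 3)
  step 3: ref 4 -> FAULT, evict 6, frames=[4,3] (faults so far: 4)
  step 4: ref 3 -> HIT, frames=[4,3] (faults so far: 4)
  step 5: ref 7 -> FAULT, evict 4, frames=[7,3] (faults so far: 5)
  step 6: ref 3 -> HIT, frames=[7,3] (faults so far: 5)
  step 7: ref 7 -> HIT, frames=[7,3] (faults so far: 5)
  step 8: ref 4 -> FAULT, evict 3, frames=[7,4] (faults so far: 6)
  step 9: ref 7 -> HIT, frames=[7,4] (faults so far: 6)
  step 10: ref 6 -> FAULT, evict 7, frames=[6,4] (faults so far: 7)
  step 11: ref 4 -> HIT, frames=[6,4] (faults so far: 7)
  Optimal total faults: 7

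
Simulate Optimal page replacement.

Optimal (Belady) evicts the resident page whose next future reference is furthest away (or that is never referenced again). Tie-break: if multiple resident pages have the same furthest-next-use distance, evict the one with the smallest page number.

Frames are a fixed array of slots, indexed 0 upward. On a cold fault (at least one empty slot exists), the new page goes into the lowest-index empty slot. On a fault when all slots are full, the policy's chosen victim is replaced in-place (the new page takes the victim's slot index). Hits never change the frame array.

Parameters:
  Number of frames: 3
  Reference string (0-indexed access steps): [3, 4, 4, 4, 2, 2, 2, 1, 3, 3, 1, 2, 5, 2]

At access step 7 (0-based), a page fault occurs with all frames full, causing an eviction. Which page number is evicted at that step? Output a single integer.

Answer: 4

Derivation:
Step 0: ref 3 -> FAULT, frames=[3,-,-]
Step 1: ref 4 -> FAULT, frames=[3,4,-]
Step 2: ref 4 -> HIT, frames=[3,4,-]
Step 3: ref 4 -> HIT, frames=[3,4,-]
Step 4: ref 2 -> FAULT, frames=[3,4,2]
Step 5: ref 2 -> HIT, frames=[3,4,2]
Step 6: ref 2 -> HIT, frames=[3,4,2]
Step 7: ref 1 -> FAULT, evict 4, frames=[3,1,2]
At step 7: evicted page 4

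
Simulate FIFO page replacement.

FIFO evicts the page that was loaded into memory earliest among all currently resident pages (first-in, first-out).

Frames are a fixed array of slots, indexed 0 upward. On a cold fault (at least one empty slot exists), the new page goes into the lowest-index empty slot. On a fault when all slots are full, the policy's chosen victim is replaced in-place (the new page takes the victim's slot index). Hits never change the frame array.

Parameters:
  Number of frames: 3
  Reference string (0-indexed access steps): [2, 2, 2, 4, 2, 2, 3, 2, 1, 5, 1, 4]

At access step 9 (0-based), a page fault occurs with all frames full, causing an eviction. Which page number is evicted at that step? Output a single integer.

Answer: 4

Derivation:
Step 0: ref 2 -> FAULT, frames=[2,-,-]
Step 1: ref 2 -> HIT, frames=[2,-,-]
Step 2: ref 2 -> HIT, frames=[2,-,-]
Step 3: ref 4 -> FAULT, frames=[2,4,-]
Step 4: ref 2 -> HIT, frames=[2,4,-]
Step 5: ref 2 -> HIT, frames=[2,4,-]
Step 6: ref 3 -> FAULT, frames=[2,4,3]
Step 7: ref 2 -> HIT, frames=[2,4,3]
Step 8: ref 1 -> FAULT, evict 2, frames=[1,4,3]
Step 9: ref 5 -> FAULT, evict 4, frames=[1,5,3]
At step 9: evicted page 4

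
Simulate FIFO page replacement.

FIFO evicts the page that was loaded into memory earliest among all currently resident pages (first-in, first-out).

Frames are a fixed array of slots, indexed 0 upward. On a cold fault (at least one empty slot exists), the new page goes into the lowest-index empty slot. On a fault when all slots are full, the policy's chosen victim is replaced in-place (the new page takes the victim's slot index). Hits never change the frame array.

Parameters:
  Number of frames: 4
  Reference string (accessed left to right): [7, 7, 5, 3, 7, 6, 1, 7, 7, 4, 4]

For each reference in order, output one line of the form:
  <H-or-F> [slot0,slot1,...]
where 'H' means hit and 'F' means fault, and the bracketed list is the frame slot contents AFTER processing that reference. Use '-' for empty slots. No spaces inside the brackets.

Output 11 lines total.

F [7,-,-,-]
H [7,-,-,-]
F [7,5,-,-]
F [7,5,3,-]
H [7,5,3,-]
F [7,5,3,6]
F [1,5,3,6]
F [1,7,3,6]
H [1,7,3,6]
F [1,7,4,6]
H [1,7,4,6]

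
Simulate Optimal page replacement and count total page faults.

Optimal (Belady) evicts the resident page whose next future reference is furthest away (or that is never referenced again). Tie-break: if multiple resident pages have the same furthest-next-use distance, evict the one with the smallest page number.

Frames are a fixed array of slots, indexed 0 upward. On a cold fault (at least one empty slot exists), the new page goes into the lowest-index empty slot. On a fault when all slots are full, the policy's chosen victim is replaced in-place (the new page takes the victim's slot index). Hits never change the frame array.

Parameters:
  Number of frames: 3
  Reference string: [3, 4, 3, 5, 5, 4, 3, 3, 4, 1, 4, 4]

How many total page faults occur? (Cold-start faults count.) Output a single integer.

Step 0: ref 3 → FAULT, frames=[3,-,-]
Step 1: ref 4 → FAULT, frames=[3,4,-]
Step 2: ref 3 → HIT, frames=[3,4,-]
Step 3: ref 5 → FAULT, frames=[3,4,5]
Step 4: ref 5 → HIT, frames=[3,4,5]
Step 5: ref 4 → HIT, frames=[3,4,5]
Step 6: ref 3 → HIT, frames=[3,4,5]
Step 7: ref 3 → HIT, frames=[3,4,5]
Step 8: ref 4 → HIT, frames=[3,4,5]
Step 9: ref 1 → FAULT (evict 3), frames=[1,4,5]
Step 10: ref 4 → HIT, frames=[1,4,5]
Step 11: ref 4 → HIT, frames=[1,4,5]
Total faults: 4

Answer: 4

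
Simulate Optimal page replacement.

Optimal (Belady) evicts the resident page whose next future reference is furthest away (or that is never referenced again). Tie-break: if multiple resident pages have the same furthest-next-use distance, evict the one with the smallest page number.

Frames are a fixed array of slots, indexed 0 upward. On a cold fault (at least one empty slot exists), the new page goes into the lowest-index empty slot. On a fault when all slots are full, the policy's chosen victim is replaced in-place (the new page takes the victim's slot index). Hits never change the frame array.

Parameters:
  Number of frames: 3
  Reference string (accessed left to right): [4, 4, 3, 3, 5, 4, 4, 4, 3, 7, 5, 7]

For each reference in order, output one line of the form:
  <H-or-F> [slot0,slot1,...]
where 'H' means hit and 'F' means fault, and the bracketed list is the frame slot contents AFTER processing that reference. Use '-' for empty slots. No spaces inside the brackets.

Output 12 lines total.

F [4,-,-]
H [4,-,-]
F [4,3,-]
H [4,3,-]
F [4,3,5]
H [4,3,5]
H [4,3,5]
H [4,3,5]
H [4,3,5]
F [4,7,5]
H [4,7,5]
H [4,7,5]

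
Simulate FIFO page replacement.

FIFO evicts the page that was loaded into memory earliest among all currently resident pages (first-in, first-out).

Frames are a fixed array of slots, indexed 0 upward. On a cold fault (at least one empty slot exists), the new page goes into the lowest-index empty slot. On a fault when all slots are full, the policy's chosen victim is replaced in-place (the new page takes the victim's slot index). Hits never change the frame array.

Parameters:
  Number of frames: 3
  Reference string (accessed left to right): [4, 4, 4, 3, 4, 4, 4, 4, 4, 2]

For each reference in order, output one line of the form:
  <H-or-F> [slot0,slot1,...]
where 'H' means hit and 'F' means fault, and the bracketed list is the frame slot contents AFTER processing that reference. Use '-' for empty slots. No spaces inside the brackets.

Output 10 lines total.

F [4,-,-]
H [4,-,-]
H [4,-,-]
F [4,3,-]
H [4,3,-]
H [4,3,-]
H [4,3,-]
H [4,3,-]
H [4,3,-]
F [4,3,2]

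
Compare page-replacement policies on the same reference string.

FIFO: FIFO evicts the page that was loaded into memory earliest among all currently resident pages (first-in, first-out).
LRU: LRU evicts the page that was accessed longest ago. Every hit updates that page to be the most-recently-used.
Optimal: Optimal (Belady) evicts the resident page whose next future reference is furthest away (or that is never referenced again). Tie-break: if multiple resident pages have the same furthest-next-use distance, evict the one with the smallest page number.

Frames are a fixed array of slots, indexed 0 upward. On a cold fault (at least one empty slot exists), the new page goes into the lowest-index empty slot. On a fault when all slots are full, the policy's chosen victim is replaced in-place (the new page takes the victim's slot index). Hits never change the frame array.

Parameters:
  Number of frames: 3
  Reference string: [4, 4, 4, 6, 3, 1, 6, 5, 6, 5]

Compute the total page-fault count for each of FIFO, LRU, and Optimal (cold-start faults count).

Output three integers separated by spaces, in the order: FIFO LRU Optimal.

Answer: 6 5 5

Derivation:
--- FIFO ---
  step 0: ref 4 -> FAULT, frames=[4,-,-] (faults so far: 1)
  step 1: ref 4 -> HIT, frames=[4,-,-] (faults so far: 1)
  step 2: ref 4 -> HIT, frames=[4,-,-] (faults so far: 1)
  step 3: ref 6 -> FAULT, frames=[4,6,-] (faults so far: 2)
  step 4: ref 3 -> FAULT, frames=[4,6,3] (faults so far: 3)
  step 5: ref 1 -> FAULT, evict 4, frames=[1,6,3] (faults so far: 4)
  step 6: ref 6 -> HIT, frames=[1,6,3] (faults so far: 4)
  step 7: ref 5 -> FAULT, evict 6, frames=[1,5,3] (faults so far: 5)
  step 8: ref 6 -> FAULT, evict 3, frames=[1,5,6] (faults so far: 6)
  step 9: ref 5 -> HIT, frames=[1,5,6] (faults so far: 6)
  FIFO total faults: 6
--- LRU ---
  step 0: ref 4 -> FAULT, frames=[4,-,-] (faults so far: 1)
  step 1: ref 4 -> HIT, frames=[4,-,-] (faults so far: 1)
  step 2: ref 4 -> HIT, frames=[4,-,-] (faults so far: 1)
  step 3: ref 6 -> FAULT, frames=[4,6,-] (faults so far: 2)
  step 4: ref 3 -> FAULT, frames=[4,6,3] (faults so far: 3)
  step 5: ref 1 -> FAULT, evict 4, frames=[1,6,3] (faults so far: 4)
  step 6: ref 6 -> HIT, frames=[1,6,3] (faults so far: 4)
  step 7: ref 5 -> FAULT, evict 3, frames=[1,6,5] (faults so far: 5)
  step 8: ref 6 -> HIT, frames=[1,6,5] (faults so far: 5)
  step 9: ref 5 -> HIT, frames=[1,6,5] (faults so far: 5)
  LRU total faults: 5
--- Optimal ---
  step 0: ref 4 -> FAULT, frames=[4,-,-] (faults so far: 1)
  step 1: ref 4 -> HIT, frames=[4,-,-] (faults so far: 1)
  step 2: ref 4 -> HIT, frames=[4,-,-] (faults so far: 1)
  step 3: ref 6 -> FAULT, frames=[4,6,-] (faults so far: 2)
  step 4: ref 3 -> FAULT, frames=[4,6,3] (faults so far: 3)
  step 5: ref 1 -> FAULT, evict 3, frames=[4,6,1] (faults so far: 4)
  step 6: ref 6 -> HIT, frames=[4,6,1] (faults so far: 4)
  step 7: ref 5 -> FAULT, evict 1, frames=[4,6,5] (faults so far: 5)
  step 8: ref 6 -> HIT, frames=[4,6,5] (faults so far: 5)
  step 9: ref 5 -> HIT, frames=[4,6,5] (faults so far: 5)
  Optimal total faults: 5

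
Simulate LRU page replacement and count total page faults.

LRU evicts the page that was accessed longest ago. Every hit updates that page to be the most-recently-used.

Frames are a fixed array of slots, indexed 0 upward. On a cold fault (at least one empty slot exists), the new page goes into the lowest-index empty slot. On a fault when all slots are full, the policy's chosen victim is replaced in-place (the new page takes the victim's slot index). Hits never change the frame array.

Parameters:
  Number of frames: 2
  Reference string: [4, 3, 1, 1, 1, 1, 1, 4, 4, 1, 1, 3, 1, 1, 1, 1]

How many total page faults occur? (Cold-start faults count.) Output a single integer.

Answer: 5

Derivation:
Step 0: ref 4 → FAULT, frames=[4,-]
Step 1: ref 3 → FAULT, frames=[4,3]
Step 2: ref 1 → FAULT (evict 4), frames=[1,3]
Step 3: ref 1 → HIT, frames=[1,3]
Step 4: ref 1 → HIT, frames=[1,3]
Step 5: ref 1 → HIT, frames=[1,3]
Step 6: ref 1 → HIT, frames=[1,3]
Step 7: ref 4 → FAULT (evict 3), frames=[1,4]
Step 8: ref 4 → HIT, frames=[1,4]
Step 9: ref 1 → HIT, frames=[1,4]
Step 10: ref 1 → HIT, frames=[1,4]
Step 11: ref 3 → FAULT (evict 4), frames=[1,3]
Step 12: ref 1 → HIT, frames=[1,3]
Step 13: ref 1 → HIT, frames=[1,3]
Step 14: ref 1 → HIT, frames=[1,3]
Step 15: ref 1 → HIT, frames=[1,3]
Total faults: 5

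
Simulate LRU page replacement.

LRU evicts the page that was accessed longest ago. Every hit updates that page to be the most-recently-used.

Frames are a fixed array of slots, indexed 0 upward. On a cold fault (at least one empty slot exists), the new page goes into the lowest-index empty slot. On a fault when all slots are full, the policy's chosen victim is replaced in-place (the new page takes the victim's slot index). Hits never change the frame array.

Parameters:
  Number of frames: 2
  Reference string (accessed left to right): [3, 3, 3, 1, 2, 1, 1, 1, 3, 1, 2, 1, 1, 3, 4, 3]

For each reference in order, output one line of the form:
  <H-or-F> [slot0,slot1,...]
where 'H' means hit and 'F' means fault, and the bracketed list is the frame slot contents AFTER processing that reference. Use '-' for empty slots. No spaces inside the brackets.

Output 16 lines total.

F [3,-]
H [3,-]
H [3,-]
F [3,1]
F [2,1]
H [2,1]
H [2,1]
H [2,1]
F [3,1]
H [3,1]
F [2,1]
H [2,1]
H [2,1]
F [3,1]
F [3,4]
H [3,4]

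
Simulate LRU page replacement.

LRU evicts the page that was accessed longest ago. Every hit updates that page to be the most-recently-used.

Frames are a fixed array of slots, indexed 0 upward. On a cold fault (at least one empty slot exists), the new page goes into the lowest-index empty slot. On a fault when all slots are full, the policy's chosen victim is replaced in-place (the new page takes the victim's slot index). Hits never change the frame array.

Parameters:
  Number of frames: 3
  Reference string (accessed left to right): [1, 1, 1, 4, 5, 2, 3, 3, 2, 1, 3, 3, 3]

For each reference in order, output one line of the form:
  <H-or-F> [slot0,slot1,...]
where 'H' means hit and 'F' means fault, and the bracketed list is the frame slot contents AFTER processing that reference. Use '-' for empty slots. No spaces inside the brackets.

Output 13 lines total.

F [1,-,-]
H [1,-,-]
H [1,-,-]
F [1,4,-]
F [1,4,5]
F [2,4,5]
F [2,3,5]
H [2,3,5]
H [2,3,5]
F [2,3,1]
H [2,3,1]
H [2,3,1]
H [2,3,1]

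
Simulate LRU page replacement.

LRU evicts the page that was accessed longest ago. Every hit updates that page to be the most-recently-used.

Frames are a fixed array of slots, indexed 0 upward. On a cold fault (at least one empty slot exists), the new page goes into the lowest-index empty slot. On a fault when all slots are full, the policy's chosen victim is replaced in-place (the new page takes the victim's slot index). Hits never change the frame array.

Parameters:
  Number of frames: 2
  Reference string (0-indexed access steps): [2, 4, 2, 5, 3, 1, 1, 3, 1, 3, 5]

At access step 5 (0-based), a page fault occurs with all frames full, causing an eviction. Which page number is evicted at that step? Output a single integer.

Answer: 5

Derivation:
Step 0: ref 2 -> FAULT, frames=[2,-]
Step 1: ref 4 -> FAULT, frames=[2,4]
Step 2: ref 2 -> HIT, frames=[2,4]
Step 3: ref 5 -> FAULT, evict 4, frames=[2,5]
Step 4: ref 3 -> FAULT, evict 2, frames=[3,5]
Step 5: ref 1 -> FAULT, evict 5, frames=[3,1]
At step 5: evicted page 5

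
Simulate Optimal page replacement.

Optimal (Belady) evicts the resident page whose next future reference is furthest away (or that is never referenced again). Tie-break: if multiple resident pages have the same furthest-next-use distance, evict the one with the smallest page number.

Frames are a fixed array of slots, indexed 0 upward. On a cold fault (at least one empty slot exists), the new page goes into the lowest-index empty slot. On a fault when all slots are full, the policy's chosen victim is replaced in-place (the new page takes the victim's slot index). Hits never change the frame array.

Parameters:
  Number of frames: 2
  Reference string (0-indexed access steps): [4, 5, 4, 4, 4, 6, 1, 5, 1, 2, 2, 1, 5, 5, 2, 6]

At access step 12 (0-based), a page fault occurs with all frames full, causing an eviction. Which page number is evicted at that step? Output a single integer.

Step 0: ref 4 -> FAULT, frames=[4,-]
Step 1: ref 5 -> FAULT, frames=[4,5]
Step 2: ref 4 -> HIT, frames=[4,5]
Step 3: ref 4 -> HIT, frames=[4,5]
Step 4: ref 4 -> HIT, frames=[4,5]
Step 5: ref 6 -> FAULT, evict 4, frames=[6,5]
Step 6: ref 1 -> FAULT, evict 6, frames=[1,5]
Step 7: ref 5 -> HIT, frames=[1,5]
Step 8: ref 1 -> HIT, frames=[1,5]
Step 9: ref 2 -> FAULT, evict 5, frames=[1,2]
Step 10: ref 2 -> HIT, frames=[1,2]
Step 11: ref 1 -> HIT, frames=[1,2]
Step 12: ref 5 -> FAULT, evict 1, frames=[5,2]
At step 12: evicted page 1

Answer: 1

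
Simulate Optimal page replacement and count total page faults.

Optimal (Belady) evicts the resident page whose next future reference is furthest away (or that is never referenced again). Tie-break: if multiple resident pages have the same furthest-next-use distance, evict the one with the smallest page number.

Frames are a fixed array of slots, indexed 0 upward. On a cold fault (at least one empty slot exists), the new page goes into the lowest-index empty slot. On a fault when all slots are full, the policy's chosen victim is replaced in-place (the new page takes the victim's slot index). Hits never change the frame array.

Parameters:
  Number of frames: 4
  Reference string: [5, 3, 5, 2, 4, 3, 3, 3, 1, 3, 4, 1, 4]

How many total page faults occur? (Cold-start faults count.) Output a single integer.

Answer: 5

Derivation:
Step 0: ref 5 → FAULT, frames=[5,-,-,-]
Step 1: ref 3 → FAULT, frames=[5,3,-,-]
Step 2: ref 5 → HIT, frames=[5,3,-,-]
Step 3: ref 2 → FAULT, frames=[5,3,2,-]
Step 4: ref 4 → FAULT, frames=[5,3,2,4]
Step 5: ref 3 → HIT, frames=[5,3,2,4]
Step 6: ref 3 → HIT, frames=[5,3,2,4]
Step 7: ref 3 → HIT, frames=[5,3,2,4]
Step 8: ref 1 → FAULT (evict 2), frames=[5,3,1,4]
Step 9: ref 3 → HIT, frames=[5,3,1,4]
Step 10: ref 4 → HIT, frames=[5,3,1,4]
Step 11: ref 1 → HIT, frames=[5,3,1,4]
Step 12: ref 4 → HIT, frames=[5,3,1,4]
Total faults: 5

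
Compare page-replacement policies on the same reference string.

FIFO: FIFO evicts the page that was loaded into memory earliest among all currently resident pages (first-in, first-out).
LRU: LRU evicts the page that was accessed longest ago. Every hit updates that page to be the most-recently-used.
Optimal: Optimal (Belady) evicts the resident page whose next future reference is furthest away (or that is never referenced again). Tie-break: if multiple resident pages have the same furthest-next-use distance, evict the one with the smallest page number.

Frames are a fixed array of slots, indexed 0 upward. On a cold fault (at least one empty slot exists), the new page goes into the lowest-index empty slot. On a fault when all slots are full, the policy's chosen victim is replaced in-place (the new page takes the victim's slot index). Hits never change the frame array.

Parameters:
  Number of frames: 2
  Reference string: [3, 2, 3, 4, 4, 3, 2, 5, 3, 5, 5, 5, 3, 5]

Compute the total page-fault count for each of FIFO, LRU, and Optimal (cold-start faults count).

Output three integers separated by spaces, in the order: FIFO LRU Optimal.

Answer: 7 6 5

Derivation:
--- FIFO ---
  step 0: ref 3 -> FAULT, frames=[3,-] (faults so far: 1)
  step 1: ref 2 -> FAULT, frames=[3,2] (faults so far: 2)
  step 2: ref 3 -> HIT, frames=[3,2] (faults so far: 2)
  step 3: ref 4 -> FAULT, evict 3, frames=[4,2] (faults so far: 3)
  step 4: ref 4 -> HIT, frames=[4,2] (faults so far: 3)
  step 5: ref 3 -> FAULT, evict 2, frames=[4,3] (faults so far: 4)
  step 6: ref 2 -> FAULT, evict 4, frames=[2,3] (faults so far: 5)
  step 7: ref 5 -> FAULT, evict 3, frames=[2,5] (faults so far: 6)
  step 8: ref 3 -> FAULT, evict 2, frames=[3,5] (faults so far: 7)
  step 9: ref 5 -> HIT, frames=[3,5] (faults so far: 7)
  step 10: ref 5 -> HIT, frames=[3,5] (faults so far: 7)
  step 11: ref 5 -> HIT, frames=[3,5] (faults so far: 7)
  step 12: ref 3 -> HIT, frames=[3,5] (faults so far: 7)
  step 13: ref 5 -> HIT, frames=[3,5] (faults so far: 7)
  FIFO total faults: 7
--- LRU ---
  step 0: ref 3 -> FAULT, frames=[3,-] (faults so far: 1)
  step 1: ref 2 -> FAULT, frames=[3,2] (faults so far: 2)
  step 2: ref 3 -> HIT, frames=[3,2] (faults so far: 2)
  step 3: ref 4 -> FAULT, evict 2, frames=[3,4] (faults so far: 3)
  step 4: ref 4 -> HIT, frames=[3,4] (faults so far: 3)
  step 5: ref 3 -> HIT, frames=[3,4] (faults so far: 3)
  step 6: ref 2 -> FAULT, evict 4, frames=[3,2] (faults so far: 4)
  step 7: ref 5 -> FAULT, evict 3, frames=[5,2] (faults so far: 5)
  step 8: ref 3 -> FAULT, evict 2, frames=[5,3] (faults so far: 6)
  step 9: ref 5 -> HIT, frames=[5,3] (faults so far: 6)
  step 10: ref 5 -> HIT, frames=[5,3] (faults so far: 6)
  step 11: ref 5 -> HIT, frames=[5,3] (faults so far: 6)
  step 12: ref 3 -> HIT, frames=[5,3] (faults so far: 6)
  step 13: ref 5 -> HIT, frames=[5,3] (faults so far: 6)
  LRU total faults: 6
--- Optimal ---
  step 0: ref 3 -> FAULT, frames=[3,-] (faults so far: 1)
  step 1: ref 2 -> FAULT, frames=[3,2] (faults so far: 2)
  step 2: ref 3 -> HIT, frames=[3,2] (faults so far: 2)
  step 3: ref 4 -> FAULT, evict 2, frames=[3,4] (faults so far: 3)
  step 4: ref 4 -> HIT, frames=[3,4] (faults so far: 3)
  step 5: ref 3 -> HIT, frames=[3,4] (faults so far: 3)
  step 6: ref 2 -> FAULT, evict 4, frames=[3,2] (faults so far: 4)
  step 7: ref 5 -> FAULT, evict 2, frames=[3,5] (faults so far: 5)
  step 8: ref 3 -> HIT, frames=[3,5] (faults so far: 5)
  step 9: ref 5 -> HIT, frames=[3,5] (faults so far: 5)
  step 10: ref 5 -> HIT, frames=[3,5] (faults so far: 5)
  step 11: ref 5 -> HIT, frames=[3,5] (faults so far: 5)
  step 12: ref 3 -> HIT, frames=[3,5] (faults so far: 5)
  step 13: ref 5 -> HIT, frames=[3,5] (faults so far: 5)
  Optimal total faults: 5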